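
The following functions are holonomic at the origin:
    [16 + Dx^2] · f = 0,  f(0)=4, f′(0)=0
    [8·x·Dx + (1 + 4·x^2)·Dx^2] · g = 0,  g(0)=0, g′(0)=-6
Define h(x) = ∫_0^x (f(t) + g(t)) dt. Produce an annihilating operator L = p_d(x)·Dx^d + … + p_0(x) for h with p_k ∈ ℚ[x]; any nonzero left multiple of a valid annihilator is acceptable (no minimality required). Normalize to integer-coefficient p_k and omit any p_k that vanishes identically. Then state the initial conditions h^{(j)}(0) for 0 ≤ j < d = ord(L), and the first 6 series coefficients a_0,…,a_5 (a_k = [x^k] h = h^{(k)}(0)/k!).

L = (-512·x + 5120·x^3 + 4096·x^5)·Dx^2 + (16 + 512·x^2 + 2304·x^4 + 2048·x^6)·Dx^3 + (-32·x + 320·x^3 + 256·x^5)·Dx^4 + (1 + 32·x^2 + 144·x^4 + 128·x^6)·Dx^5  (order 5).
h: a_k = 0, 4, -3, -32/3, 2, 128/15, …
ICs: h(0) = 0, h′(0) = 4, h′′(0) = -6, h′′′(0) = -64, h′′′′(0) = 48.

f: a_k = 4, 0, -32, 0, 128/3, 0, …
g: a_k = 0, -6, 0, 8, 0, -96/5, …
Sum ⇒ L₀ = lclm(L_f,L_g) in ℚ(x)⟨Dx⟩.
h=∫h₀ ⇒ L = L₀·Dx.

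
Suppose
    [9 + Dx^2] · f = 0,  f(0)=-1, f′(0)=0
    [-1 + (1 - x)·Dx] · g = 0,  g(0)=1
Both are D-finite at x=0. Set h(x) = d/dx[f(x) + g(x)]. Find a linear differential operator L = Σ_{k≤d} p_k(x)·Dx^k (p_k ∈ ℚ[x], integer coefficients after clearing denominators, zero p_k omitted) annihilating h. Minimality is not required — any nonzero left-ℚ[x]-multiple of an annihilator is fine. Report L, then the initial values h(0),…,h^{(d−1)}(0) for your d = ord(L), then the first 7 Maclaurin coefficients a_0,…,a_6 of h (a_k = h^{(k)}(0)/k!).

L = (126 - 108·x + 54·x^2) + (-45 + 99·x - 81·x^2 + 27·x^3)·Dx + (14 - 12·x + 6·x^2)·Dx^2 + (-5 + 11·x - 9·x^2 + 3·x^3)·Dx^3  (order 3).
h: a_k = 1, 11, 3, -19/2, 5, 483/40, 7, …
ICs: h(0) = 1, h′(0) = 11, h′′(0) = 6.

f: a_k = -1, 0, 9/2, 0, -27/8, 0, 81/80, …
g: a_k = 1, 1, 1, 1, 1, 1, 1, …
h₀=f+g: left-lcm gives L₀, ord ≤ 3.
Derive L from L₀ (diff closure).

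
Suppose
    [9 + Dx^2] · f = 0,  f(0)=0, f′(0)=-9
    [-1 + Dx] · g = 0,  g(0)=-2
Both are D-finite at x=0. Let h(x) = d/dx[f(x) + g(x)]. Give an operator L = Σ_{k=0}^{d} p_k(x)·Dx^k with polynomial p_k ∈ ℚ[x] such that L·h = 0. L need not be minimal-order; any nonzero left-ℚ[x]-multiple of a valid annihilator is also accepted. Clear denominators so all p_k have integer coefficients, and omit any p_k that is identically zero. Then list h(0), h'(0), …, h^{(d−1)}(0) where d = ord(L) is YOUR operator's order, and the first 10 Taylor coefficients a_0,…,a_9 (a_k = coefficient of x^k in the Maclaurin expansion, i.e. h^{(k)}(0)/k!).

f: a_k = 0, -9, 0, 27/2, 0, -243/40, 0, 729/560, 0, -729/4480, …
g: a_k = -2, -2, -1, -1/3, -1/12, -1/60, -1/360, -1/2520, -1/20160, -1/181440, …
Sum ⇒ L₀ = lclm(L_f,L_g) in ℚ(x)⟨Dx⟩.
Differentiate: ansatz ord ≤ ord L₀ ⇒ L.
L = 9 - 9·Dx + Dx^2 - Dx^3  (order 3).
h: a_k = -11, -2, 79/2, -1/3, -731/24, -1/60, 6559/720, -1/2520, -59051/40320, -1/181440, …
ICs: h(0) = -11, h′(0) = -2, h′′(0) = 79.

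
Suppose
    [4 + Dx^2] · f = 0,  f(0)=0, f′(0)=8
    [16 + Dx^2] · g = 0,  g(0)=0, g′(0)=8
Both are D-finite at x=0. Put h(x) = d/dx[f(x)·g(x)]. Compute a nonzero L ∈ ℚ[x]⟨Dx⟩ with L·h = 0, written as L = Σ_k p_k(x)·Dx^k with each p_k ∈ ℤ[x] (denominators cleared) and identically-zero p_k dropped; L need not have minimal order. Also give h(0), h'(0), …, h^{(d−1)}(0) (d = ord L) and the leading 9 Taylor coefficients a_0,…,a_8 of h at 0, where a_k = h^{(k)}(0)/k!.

f: a_k = 0, 8, 0, -16/3, 0, 16/15, 0, -32/315, 0, …
g: a_k = 0, 8, 0, -64/3, 0, 256/15, 0, -2048/315, 0, …
h₀=f·g: eliminate ⇒ L₀, order ≤ 2·2.
h=h₀': d/dx-closure on L₀ ⇒ L.
L = 144 + 40·Dx^2 + Dx^4  (order 4).
h: a_k = 0, 128, 0, -2560/3, 0, 23296/15, 0, -83968/63, 0, …
ICs: h(0) = 0, h′(0) = 128, h′′(0) = 0, h′′′(0) = -5120.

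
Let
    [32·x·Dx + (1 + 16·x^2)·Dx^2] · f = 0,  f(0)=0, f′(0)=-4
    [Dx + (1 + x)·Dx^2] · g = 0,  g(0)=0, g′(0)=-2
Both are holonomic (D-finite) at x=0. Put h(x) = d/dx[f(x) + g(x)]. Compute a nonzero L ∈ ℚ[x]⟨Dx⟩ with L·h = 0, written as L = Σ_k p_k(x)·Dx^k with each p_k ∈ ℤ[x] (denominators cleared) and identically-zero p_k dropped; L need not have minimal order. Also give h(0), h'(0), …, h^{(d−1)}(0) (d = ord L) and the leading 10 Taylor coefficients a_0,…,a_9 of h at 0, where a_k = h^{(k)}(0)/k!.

f: a_k = 0, -4, 0, 64/3, 0, -1024/5, 0, 16384/7, 0, -262144/9, …
g: a_k = 0, -2, 1, -2/3, 1/2, -2/5, 1/3, -2/7, 1/4, -2/9, …
f+g: L₀ = lclm(L_f,L_g), ord ≤ 2+2.
h₀' ⇒ L via d/dx closure of L₀.
L = (-32 - 96·x + 1536·x^2 + 512·x^3) + (-34 - 64·x + 1440·x^2 + 3072·x^3 + 1024·x^4)·Dx + (-1 + 31·x + 32·x^2 + 512·x^3 + 768·x^4 + 256·x^5)·Dx^2  (order 2).
h: a_k = -6, 2, 62, 2, -1026, 2, 16382, 2, -262146, 2, …
ICs: h(0) = -6, h′(0) = 2.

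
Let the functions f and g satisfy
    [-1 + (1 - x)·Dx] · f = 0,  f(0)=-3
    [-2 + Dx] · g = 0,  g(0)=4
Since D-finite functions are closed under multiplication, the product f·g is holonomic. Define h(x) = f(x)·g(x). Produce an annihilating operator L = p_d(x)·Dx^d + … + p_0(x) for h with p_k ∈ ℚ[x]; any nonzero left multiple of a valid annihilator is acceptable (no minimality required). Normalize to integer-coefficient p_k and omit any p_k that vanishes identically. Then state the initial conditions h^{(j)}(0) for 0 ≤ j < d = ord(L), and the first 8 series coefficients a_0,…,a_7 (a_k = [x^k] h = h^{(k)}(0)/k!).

L = (3 - 2·x) + (-1 + x)·Dx  (order 1).
h: a_k = -12, -36, -60, -76, -84, -436/5, -1324/15, -620/7, …
ICs: h(0) = -12.

f: a_k = -3, -3, -3, -3, -3, -3, -3, -3, …
g: a_k = 4, 8, 8, 16/3, 8/3, 16/15, 16/45, 32/315, …
h₀=f·g: eliminate ⇒ L₀, order ≤ 1·1.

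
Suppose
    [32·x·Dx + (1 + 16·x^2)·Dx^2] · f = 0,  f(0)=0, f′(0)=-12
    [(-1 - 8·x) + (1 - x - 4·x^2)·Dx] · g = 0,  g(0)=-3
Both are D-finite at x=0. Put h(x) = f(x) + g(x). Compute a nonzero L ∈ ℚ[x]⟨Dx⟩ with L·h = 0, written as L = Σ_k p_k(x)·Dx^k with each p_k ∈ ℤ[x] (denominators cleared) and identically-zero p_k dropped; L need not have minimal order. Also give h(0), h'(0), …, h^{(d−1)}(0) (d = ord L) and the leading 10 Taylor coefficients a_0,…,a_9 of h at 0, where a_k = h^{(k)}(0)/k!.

L = (160 - 640·x - 14848·x^2 - 36864·x^3 - 178176·x^4 - 98304·x^6)·Dx + (-43 - 336·x - 16·x^2 - 3072·x^3 - 35072·x^4 - 124928·x^5 - 12288·x^6 - 98304·x^7)·Dx^2 + (5 + 23·x + 272·x^2 + 16·x^3 + 2368·x^4 - 5888·x^5 - 12288·x^6 - 4096·x^7 - 16384·x^8)·Dx^3  (order 3).
h: a_k = -3, -15, -15, 37, -87, -4047/5, -543, 39891/7, -3495, -288505/3, …
ICs: h(0) = -3, h′(0) = -15, h′′(0) = -30.

f: a_k = 0, -12, 0, 64, 0, -3072/5, 0, 49152/7, 0, -262144/3, …
g: a_k = -3, -3, -15, -27, -87, -195, -543, -1323, -3495, -8787, …
f+g: L₀ = lclm(L_f,L_g), ord ≤ 2+1.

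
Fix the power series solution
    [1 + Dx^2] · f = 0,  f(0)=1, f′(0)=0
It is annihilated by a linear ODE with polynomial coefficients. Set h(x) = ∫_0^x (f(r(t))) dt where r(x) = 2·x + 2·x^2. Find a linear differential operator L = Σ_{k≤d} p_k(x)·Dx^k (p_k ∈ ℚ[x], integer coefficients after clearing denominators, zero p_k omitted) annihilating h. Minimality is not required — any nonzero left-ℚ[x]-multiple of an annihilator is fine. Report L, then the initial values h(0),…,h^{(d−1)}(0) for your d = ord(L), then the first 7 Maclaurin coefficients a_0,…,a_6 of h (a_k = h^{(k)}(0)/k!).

f: a_k = 1, 0, -1/2, 0, 1/24, 0, -1/720, …
f∘r: x↦r, Dx↦Dx/r' in L_f ⇒ L₀.
Integrate: L := L₀·Dx.
L = (4 + 24·x + 48·x^2 + 32·x^3)·Dx - 2·Dx^2 + (1 + 2·x)·Dx^3  (order 3).
h: a_k = 0, 1, 0, -2/3, -1, -4/15, 4/9, …
ICs: h(0) = 0, h′(0) = 1, h′′(0) = 0.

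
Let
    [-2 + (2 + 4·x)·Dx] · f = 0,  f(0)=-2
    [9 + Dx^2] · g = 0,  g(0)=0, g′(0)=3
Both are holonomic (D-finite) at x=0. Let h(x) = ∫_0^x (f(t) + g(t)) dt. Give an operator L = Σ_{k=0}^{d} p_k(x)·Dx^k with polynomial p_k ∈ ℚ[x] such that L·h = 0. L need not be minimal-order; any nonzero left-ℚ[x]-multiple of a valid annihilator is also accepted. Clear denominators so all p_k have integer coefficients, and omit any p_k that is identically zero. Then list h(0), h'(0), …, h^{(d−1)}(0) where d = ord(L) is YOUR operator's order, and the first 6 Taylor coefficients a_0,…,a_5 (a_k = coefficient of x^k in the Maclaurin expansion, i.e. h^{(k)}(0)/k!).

f: a_k = -2, -2, 1, -1, 5/4, -7/4, …
g: a_k = 0, 3, 0, -9/2, 0, 81/40, …
L₀ := lclm(L_f,L_g); ord L₀ ≤ 1+2.
∫: right-multiply L₀ by Dx.
L = (-27 - 81·x - 81·x^2)·Dx + (18 + 117·x + 243·x^2 + 162·x^3)·Dx^2 + (-3 - 9·x - 9·x^2)·Dx^3 + (2 + 13·x + 27·x^2 + 18·x^3)·Dx^4  (order 4).
h: a_k = 0, -2, 1/2, 1/3, -11/8, 1/4, …
ICs: h(0) = 0, h′(0) = -2, h′′(0) = 1, h′′′(0) = 2.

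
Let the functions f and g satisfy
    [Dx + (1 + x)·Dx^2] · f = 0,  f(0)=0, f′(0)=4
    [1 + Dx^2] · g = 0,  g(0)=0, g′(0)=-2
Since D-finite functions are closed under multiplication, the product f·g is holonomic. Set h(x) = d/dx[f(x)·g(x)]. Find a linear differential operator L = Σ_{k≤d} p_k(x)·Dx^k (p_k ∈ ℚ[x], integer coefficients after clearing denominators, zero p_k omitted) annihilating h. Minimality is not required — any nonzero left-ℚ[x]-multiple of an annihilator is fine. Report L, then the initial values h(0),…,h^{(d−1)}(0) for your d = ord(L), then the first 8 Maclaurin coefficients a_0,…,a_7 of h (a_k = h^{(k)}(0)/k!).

f: a_k = 0, 4, -2, 4/3, -1, 4/5, -2/3, 4/7, …
g: a_k = 0, -2, 0, 1/3, 0, -1/60, 0, 1/2520, …
h₀=f·g: eliminate ⇒ L₀, order ≤ 2·2.
h₀' ⇒ L via d/dx closure of L₀.
L = (-25 - 44·x - 42·x^2 + 12·x^3 + 43·x^4 + 24·x^5 + 4·x^6) + (-24 - 32·x + 20·x^2 + 60·x^3 + 40·x^4 + 8·x^5)·Dx + (-28 - 44·x - 14·x^2 + 72·x^3 + 98·x^4 + 48·x^5 + 8·x^6)·Dx^2 + (-24 - 32·x + 20·x^2 + 60·x^3 + 40·x^4 + 8·x^5)·Dx^3 + (-3 + 28·x^2 + 60·x^3 + 55·x^4 + 24·x^5 + 4·x^6)·Dx^4  (order 4).
h: a_k = 0, -16, 12, -16/3, 20/3, -22/3, 217/30, -452/63, …
ICs: h(0) = 0, h′(0) = -16, h′′(0) = 24, h′′′(0) = -32.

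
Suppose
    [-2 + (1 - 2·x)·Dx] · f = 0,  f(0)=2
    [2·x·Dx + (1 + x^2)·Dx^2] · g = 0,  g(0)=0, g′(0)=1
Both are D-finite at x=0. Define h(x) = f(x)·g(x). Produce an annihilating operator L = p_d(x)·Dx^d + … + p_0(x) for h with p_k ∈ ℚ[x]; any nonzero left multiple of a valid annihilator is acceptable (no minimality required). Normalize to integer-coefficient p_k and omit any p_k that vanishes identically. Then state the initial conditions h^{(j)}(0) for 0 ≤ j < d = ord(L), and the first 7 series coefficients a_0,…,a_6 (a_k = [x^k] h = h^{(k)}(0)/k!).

f: a_k = 2, 4, 8, 16, 32, 64, 128, …
g: a_k = 0, 1, 0, -1/3, 0, 1/5, 0, …
h₀=f·g: eliminate ⇒ L₀, order ≤ 1·2.
L = 4·x + (4 - 2·x + 8·x^2)·Dx + (-1 + 2·x - x^2 + 2·x^3)·Dx^2  (order 2).
h: a_k = 0, 2, 4, 22/3, 44/3, 446/15, 892/15, …
ICs: h(0) = 0, h′(0) = 2.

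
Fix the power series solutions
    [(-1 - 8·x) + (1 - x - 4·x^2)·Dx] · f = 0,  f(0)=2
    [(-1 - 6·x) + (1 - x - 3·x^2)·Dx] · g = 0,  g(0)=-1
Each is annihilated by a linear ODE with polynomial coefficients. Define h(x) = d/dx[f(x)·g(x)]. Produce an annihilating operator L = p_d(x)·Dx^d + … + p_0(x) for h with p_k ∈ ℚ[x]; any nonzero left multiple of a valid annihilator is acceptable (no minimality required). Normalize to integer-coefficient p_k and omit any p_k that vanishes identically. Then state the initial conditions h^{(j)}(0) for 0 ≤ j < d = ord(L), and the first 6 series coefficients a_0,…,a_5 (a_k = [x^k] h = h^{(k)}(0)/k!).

f: a_k = 2, 2, 10, 18, 58, 130, …
g: a_k = -1, -1, -4, -7, -19, -40, …
Sym-product of L_f,L_g gives L₀ (≤ ord 1).
Derive L from L₀ (diff closure).
L = (20 + 30·x - 12·x^2 - 768·x^3 - 708·x^4 + 2520·x^5 + 2880·x^6) + (-2 - 8·x + 57·x^2 + 64·x^3 - 330·x^4 - 285·x^5 + 588·x^6 + 576·x^7)·Dx  (order 1).
h: a_k = -4, -40, -150, -672, -2240, -7884, …
ICs: h(0) = -4.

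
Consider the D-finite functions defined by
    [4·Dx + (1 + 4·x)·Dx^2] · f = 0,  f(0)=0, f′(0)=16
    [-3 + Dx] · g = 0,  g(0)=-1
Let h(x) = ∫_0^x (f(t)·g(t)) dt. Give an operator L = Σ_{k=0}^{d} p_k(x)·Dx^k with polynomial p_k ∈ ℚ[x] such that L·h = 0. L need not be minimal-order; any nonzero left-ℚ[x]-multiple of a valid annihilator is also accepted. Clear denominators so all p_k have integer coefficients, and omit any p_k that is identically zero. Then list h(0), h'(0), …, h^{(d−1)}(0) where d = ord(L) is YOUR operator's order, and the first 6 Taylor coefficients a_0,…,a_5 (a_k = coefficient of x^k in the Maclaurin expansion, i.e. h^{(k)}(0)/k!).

f: a_k = 0, 16, -32, 256/3, -256, 4096/5, …
g: a_k = -1, -3, -9/2, -9/2, -27/8, -81/40, …
Sym-product of L_f,L_g gives L₀ (≤ ord 2).
h=∫h₀ ⇒ L = L₀·Dx.
L = (-3 + 36·x)·Dx + (-2 - 24·x)·Dx^2 + (1 + 4·x)·Dx^3  (order 3).
h: a_k = 0, 0, -8, -16/3, -46/3, 72/5, …
ICs: h(0) = 0, h′(0) = 0, h′′(0) = -16.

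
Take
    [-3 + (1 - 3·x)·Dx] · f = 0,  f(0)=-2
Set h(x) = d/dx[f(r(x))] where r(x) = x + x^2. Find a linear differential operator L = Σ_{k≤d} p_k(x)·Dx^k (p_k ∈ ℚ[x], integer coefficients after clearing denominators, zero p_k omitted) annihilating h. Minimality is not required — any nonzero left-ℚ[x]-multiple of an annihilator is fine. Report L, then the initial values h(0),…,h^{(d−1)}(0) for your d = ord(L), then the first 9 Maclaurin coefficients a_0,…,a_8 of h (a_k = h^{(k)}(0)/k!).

L = (8 + 18·x + 18·x^2) + (-1 + x + 9·x^2 + 6·x^3)·Dx  (order 1).
h: a_k = -6, -48, -270, -1368, -6480, -29484, -130410, -565056, -2410074, …
ICs: h(0) = -6.

f: a_k = -2, -6, -18, -54, -162, -486, -1458, -4374, -13122, …
f∘r: x↦r, Dx↦Dx/r' in L_f ⇒ L₀.
Differentiate: ansatz ord ≤ ord L₀ ⇒ L.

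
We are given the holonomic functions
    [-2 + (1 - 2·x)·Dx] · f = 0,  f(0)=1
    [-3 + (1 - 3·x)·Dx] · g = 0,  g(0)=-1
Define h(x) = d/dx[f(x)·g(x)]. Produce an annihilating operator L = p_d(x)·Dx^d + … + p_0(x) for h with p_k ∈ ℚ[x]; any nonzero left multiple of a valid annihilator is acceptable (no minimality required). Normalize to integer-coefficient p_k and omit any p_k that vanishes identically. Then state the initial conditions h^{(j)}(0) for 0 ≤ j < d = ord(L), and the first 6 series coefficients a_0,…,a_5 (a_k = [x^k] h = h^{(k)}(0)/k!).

L = (38 - 180·x + 216·x^2) + (-5 + 37·x - 90·x^2 + 72·x^3)·Dx  (order 1).
h: a_k = -5, -38, -195, -844, -3325, -12354, …
ICs: h(0) = -5.

f: a_k = 1, 2, 4, 8, 16, 32, …
g: a_k = -1, -3, -9, -27, -81, -243, …
Sym-product of L_f,L_g gives L₀ (≤ ord 1).
h₀' ⇒ L via d/dx closure of L₀.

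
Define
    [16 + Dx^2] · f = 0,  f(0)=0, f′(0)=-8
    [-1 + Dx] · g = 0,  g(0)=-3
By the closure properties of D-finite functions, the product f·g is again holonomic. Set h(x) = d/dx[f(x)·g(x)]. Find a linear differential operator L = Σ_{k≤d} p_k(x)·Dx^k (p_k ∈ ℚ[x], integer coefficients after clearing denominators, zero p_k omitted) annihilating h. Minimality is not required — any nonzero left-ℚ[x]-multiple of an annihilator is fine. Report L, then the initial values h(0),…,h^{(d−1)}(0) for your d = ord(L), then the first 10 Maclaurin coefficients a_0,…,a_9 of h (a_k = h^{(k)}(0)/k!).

L = 17 - 2·Dx + Dx^2  (order 2).
h: a_k = 24, 48, -156, -240, 101, 1222/5, 727/30, -92, -50999/1680, 113221/7560, …
ICs: h(0) = 24, h′(0) = 48.

f: a_k = 0, -8, 0, 64/3, 0, -256/15, 0, 2048/315, 0, -4096/2835, …
g: a_k = -3, -3, -3/2, -1/2, -1/8, -1/40, -1/240, -1/1680, -1/13440, -1/120960, …
h₀=f·g: eliminate ⇒ L₀, order ≤ 2·1.
Differentiate: ansatz ord ≤ ord L₀ ⇒ L.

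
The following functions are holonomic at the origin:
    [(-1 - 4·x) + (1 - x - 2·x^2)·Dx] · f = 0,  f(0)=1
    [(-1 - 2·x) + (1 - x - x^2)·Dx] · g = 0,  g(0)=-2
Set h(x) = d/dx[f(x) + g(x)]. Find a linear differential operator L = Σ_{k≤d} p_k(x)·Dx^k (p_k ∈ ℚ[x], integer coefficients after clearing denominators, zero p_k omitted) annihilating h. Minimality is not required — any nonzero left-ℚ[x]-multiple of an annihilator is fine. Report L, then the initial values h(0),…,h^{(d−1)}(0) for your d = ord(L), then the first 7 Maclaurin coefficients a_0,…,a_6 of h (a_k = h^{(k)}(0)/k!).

L = (-6 - 120·x - 120·x^2 - 312·x^3 - 462·x^4 - 336·x^5 + 144·x^6) + (6 + 30·x + 30·x^2 + 24·x^3 - 99·x^4 - 438·x^5 - 144·x^6 + 96·x^7)·Dx + (-1 + 2·x - 7·x^2 + 2·x^3 + 48·x^4 - 13·x^5 - 69·x^6 - 8·x^7 + 12·x^8)·Dx^2  (order 2).
h: a_k = -1, -2, -3, 4, 25, 102, 301, …
ICs: h(0) = -1, h′(0) = -2.

f: a_k = 1, 1, 3, 5, 11, 21, 43, …
g: a_k = -2, -2, -4, -6, -10, -16, -26, …
f+g: L₀ = lclm(L_f,L_g), ord ≤ 1+1.
h=h₀': d/dx-closure on L₀ ⇒ L.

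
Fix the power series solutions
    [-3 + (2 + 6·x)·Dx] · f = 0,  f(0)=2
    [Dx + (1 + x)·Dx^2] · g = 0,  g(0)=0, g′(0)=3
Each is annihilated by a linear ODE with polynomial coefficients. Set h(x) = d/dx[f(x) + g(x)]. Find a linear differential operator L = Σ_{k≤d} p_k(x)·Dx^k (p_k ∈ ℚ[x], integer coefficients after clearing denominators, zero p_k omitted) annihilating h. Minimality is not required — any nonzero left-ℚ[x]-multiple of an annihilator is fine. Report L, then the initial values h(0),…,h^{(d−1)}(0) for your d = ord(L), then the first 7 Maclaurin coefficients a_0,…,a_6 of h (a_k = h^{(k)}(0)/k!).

L = (-15 + 9·x) + (-19 - 6·x + 45·x^2)·Dx + (-2 - 2·x + 18·x^2 + 18·x^3)·Dx^2  (order 2).
h: a_k = 6, -15/2, 105/8, -453/16, 8889/128, -46695/256, 508269/1024, …
ICs: h(0) = 6, h′(0) = -15/2.

f: a_k = 2, 3, -9/4, 27/8, -405/64, 1701/128, -15309/512, …
g: a_k = 0, 3, -3/2, 1, -3/4, 3/5, -1/2, …
Weyl lclm of L_f,L_g ⇒ L₀ (ord ≤ 3).
h=h₀': d/dx-closure on L₀ ⇒ L.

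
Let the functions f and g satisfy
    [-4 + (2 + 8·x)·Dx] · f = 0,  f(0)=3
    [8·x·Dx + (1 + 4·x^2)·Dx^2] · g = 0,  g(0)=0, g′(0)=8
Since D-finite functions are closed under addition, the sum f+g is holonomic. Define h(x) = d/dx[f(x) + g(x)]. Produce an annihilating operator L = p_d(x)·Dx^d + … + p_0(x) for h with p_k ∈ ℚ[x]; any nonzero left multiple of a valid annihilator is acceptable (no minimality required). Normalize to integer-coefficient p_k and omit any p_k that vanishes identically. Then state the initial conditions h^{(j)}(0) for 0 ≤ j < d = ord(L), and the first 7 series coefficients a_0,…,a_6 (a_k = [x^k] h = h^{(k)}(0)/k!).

L = (-8 - 80·x + 96·x^2 + 192·x^3) + (-10 - 32·x - 64·x^2 + 384·x^3 + 672·x^4)·Dx + (-1 + 24·x^2 + 48·x^3 + 112·x^4 + 192·x^5)·Dx^2  (order 2).
h: a_k = 14, -12, 4, -120, 548, -1512, 5032, …
ICs: h(0) = 14, h′(0) = -12.

f: a_k = 3, 6, -6, 12, -30, 84, -252, …
g: a_k = 0, 8, 0, -32/3, 0, 128/5, 0, …
f+g: L₀ = lclm(L_f,L_g), ord ≤ 1+2.
h=h₀': d/dx-closure on L₀ ⇒ L.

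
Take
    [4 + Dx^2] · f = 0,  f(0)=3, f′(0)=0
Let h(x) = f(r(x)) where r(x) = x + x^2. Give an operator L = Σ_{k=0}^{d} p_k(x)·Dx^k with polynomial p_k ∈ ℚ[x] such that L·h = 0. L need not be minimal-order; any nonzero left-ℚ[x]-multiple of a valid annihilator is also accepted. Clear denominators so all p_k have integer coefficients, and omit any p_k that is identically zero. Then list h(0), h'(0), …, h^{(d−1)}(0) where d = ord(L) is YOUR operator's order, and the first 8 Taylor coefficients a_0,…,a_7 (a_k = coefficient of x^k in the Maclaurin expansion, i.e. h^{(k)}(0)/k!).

f: a_k = 3, 0, -6, 0, 2, 0, -4/15, 0, …
Change of var in L_f (x↦r) gives L₀.
L = (4 + 24·x + 48·x^2 + 32·x^3) - 2·Dx + (1 + 2·x)·Dx^2  (order 2).
h: a_k = 3, 0, -6, -12, -4, 8, 176/15, 32/5, …
ICs: h(0) = 3, h′(0) = 0.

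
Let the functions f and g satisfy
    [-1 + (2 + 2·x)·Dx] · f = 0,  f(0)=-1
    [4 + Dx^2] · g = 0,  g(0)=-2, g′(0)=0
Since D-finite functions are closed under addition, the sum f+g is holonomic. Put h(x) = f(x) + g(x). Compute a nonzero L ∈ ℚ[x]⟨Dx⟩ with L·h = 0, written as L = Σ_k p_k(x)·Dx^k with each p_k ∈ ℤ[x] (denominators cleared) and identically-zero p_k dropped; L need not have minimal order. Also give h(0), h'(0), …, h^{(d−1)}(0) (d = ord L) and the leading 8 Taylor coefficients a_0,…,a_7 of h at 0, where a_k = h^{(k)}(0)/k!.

L = (-76 - 128·x - 64·x^2) + (120 + 376·x + 384·x^2 + 128·x^3)·Dx + (-19 - 32·x - 16·x^2)·Dx^2 + (30 + 94·x + 96·x^2 + 32·x^3)·Dx^3  (order 3).
h: a_k = -3, -1/2, 33/8, -1/16, -497/384, -7/256, 9137/46080, -33/2048, …
ICs: h(0) = -3, h′(0) = -1/2, h′′(0) = 33/4.

f: a_k = -1, -1/2, 1/8, -1/16, 5/128, -7/256, 21/1024, -33/2048, …
g: a_k = -2, 0, 4, 0, -4/3, 0, 8/45, 0, …
L₀ := lclm(L_f,L_g); ord L₀ ≤ 1+2.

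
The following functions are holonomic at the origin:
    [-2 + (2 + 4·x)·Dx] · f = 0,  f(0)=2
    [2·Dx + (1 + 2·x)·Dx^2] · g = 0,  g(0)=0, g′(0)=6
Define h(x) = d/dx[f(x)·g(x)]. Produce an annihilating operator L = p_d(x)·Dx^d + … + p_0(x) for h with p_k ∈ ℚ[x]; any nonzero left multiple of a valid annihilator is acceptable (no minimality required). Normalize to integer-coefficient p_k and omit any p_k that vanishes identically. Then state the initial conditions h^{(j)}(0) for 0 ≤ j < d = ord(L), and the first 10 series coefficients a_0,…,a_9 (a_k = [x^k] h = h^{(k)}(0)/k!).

f: a_k = 2, 2, -1, 1, -5/4, 7/4, -21/8, 33/8, -429/64, 715/64, …
g: a_k = 0, 6, -6, 8, -12, 96/5, -32, 384/7, -96, 512/3, …
Product ⇒ symmetric product L₀, ord ≤ 2.
h=h₀': d/dx-closure on L₀ ⇒ L.
L = 1 + (4 + 8·x)·Dx + (1 + 4·x + 4·x^2)·Dx^2  (order 2).
h: a_k = 12, 0, -6, 16, -71/2, 372/5, -3043/20, 10756/35, -138081/224, 51719/42, …
ICs: h(0) = 12, h′(0) = 0.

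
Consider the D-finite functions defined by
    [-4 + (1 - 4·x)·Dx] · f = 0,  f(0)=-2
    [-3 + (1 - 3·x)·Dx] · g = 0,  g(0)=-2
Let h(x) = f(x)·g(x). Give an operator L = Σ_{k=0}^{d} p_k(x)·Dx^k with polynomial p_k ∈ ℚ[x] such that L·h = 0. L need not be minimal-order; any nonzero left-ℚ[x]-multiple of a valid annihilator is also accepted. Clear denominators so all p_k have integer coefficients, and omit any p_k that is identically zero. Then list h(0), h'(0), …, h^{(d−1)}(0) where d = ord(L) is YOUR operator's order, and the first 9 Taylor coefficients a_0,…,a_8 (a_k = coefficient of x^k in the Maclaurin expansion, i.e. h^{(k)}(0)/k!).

L = (-7 + 24·x) + (1 - 7·x + 12·x^2)·Dx  (order 1).
h: a_k = 4, 28, 148, 700, 3124, 13468, 56788, 235900, 969844, …
ICs: h(0) = 4.

f: a_k = -2, -8, -32, -128, -512, -2048, -8192, -32768, -131072, …
g: a_k = -2, -6, -18, -54, -162, -486, -1458, -4374, -13122, …
Product ⇒ symmetric product L₀, ord ≤ 1.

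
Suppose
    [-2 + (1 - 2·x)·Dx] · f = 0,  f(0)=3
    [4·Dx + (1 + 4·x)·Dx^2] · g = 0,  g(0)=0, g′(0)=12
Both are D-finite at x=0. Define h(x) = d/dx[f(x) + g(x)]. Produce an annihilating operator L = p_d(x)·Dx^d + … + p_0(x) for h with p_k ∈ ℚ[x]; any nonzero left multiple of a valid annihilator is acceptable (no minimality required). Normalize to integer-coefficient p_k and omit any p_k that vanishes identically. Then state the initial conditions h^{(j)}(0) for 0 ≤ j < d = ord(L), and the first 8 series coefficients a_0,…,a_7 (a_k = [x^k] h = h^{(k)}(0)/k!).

f: a_k = 3, 6, 12, 24, 48, 96, 192, 384, …
g: a_k = 0, 12, -24, 64, -192, 3072/5, -2048, 49152/7, …
Weyl lclm of L_f,L_g ⇒ L₀ (ord ≤ 3).
h=h₀': d/dx-closure on L₀ ⇒ L.
L = (28 + 16·x) + (-1 + 40·x + 32·x^2)·Dx + (-1 - 3·x + 6·x^2 + 8·x^3)·Dx^2  (order 2).
h: a_k = 18, -24, 264, -576, 3552, -11136, 51840, -190464, …
ICs: h(0) = 18, h′(0) = -24.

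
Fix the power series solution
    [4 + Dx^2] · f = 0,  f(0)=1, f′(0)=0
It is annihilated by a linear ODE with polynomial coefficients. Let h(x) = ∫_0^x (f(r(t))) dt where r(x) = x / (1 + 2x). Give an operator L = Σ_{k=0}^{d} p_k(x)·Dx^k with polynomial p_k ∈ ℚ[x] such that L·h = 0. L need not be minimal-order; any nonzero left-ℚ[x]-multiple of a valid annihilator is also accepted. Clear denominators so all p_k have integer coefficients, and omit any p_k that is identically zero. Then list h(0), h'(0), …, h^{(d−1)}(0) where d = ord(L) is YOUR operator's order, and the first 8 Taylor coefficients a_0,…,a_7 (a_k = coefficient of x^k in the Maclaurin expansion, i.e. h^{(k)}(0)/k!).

L = 4·Dx + (4 + 24·x + 48·x^2 + 32·x^3)·Dx^2 + (1 + 8·x + 24·x^2 + 32·x^3 + 16·x^4)·Dx^3  (order 3).
h: a_k = 0, 1, 0, -2/3, 2, -14/3, 88/9, -6004/315, …
ICs: h(0) = 0, h′(0) = 1, h′′(0) = 0.

f: a_k = 1, 0, -2, 0, 2/3, 0, -4/45, 0, …
L₀ from L_f via x↦r, Dx↦r'^{-1}Dx.
Integrate: L := L₀·Dx.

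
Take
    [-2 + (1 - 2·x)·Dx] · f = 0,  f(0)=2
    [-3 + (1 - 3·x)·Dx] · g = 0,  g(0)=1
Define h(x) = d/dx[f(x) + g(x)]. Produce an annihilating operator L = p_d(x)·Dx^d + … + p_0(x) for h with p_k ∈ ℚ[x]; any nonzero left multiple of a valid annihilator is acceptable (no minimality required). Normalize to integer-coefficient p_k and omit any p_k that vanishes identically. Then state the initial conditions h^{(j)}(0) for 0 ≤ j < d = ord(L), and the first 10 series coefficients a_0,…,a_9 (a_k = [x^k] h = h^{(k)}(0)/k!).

f: a_k = 2, 4, 8, 16, 32, 64, 128, 256, 512, 1024, …
g: a_k = 1, 3, 9, 27, 81, 243, 729, 2187, 6561, 19683, …
Sum ⇒ L₀ = lclm(L_f,L_g) in ℚ(x)⟨Dx⟩.
h=h₀': d/dx-closure on L₀ ⇒ L.
L = 36 + (-15 + 36·x)·Dx + (1 - 5·x + 6·x^2)·Dx^2  (order 2).
h: a_k = 7, 34, 129, 452, 1535, 5142, 17101, 56584, 186363, 610970, …
ICs: h(0) = 7, h′(0) = 34.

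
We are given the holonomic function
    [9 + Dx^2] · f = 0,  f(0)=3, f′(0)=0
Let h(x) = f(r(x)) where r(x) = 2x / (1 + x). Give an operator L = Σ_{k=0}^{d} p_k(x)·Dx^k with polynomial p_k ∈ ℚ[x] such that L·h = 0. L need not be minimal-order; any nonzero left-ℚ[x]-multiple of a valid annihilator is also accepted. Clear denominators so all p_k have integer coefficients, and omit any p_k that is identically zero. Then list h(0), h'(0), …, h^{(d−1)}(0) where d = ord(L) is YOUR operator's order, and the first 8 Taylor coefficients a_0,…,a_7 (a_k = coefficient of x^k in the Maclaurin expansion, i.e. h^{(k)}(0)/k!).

L = 36 + (2 + 6·x + 6·x^2 + 2·x^3)·Dx + (1 + 4·x + 6·x^2 + 4·x^3 + x^4)·Dx^2  (order 2).
h: a_k = 3, 0, -54, 108, 0, -432, 5778/5, -8748/5, …
ICs: h(0) = 3, h′(0) = 0.

f: a_k = 3, 0, -27/2, 0, 81/8, 0, -243/80, 0, …
Change of var in L_f (x↦r) gives L₀.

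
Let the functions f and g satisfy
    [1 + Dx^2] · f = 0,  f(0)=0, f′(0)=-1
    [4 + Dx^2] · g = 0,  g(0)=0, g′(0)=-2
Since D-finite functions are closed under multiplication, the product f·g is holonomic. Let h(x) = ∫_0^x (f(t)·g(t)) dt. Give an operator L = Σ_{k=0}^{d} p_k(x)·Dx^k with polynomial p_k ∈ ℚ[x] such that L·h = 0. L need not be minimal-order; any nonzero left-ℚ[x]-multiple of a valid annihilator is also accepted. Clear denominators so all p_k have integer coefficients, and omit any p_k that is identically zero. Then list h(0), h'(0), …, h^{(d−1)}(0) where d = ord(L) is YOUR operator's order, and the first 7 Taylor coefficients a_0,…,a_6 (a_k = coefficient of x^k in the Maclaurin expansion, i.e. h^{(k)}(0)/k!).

f: a_k = 0, -1, 0, 1/6, 0, -1/120, 0, …
g: a_k = 0, -2, 0, 4/3, 0, -4/15, 0, …
Sym-product of L_f,L_g gives L₀ (≤ ord 4).
∫: right-multiply L₀ by Dx.
L = 9·Dx + 10·Dx^3 + Dx^5  (order 5).
h: a_k = 0, 0, 0, 2/3, 0, -1/3, 0, …
ICs: h(0) = 0, h′(0) = 0, h′′(0) = 0, h′′′(0) = 4, h′′′′(0) = 0.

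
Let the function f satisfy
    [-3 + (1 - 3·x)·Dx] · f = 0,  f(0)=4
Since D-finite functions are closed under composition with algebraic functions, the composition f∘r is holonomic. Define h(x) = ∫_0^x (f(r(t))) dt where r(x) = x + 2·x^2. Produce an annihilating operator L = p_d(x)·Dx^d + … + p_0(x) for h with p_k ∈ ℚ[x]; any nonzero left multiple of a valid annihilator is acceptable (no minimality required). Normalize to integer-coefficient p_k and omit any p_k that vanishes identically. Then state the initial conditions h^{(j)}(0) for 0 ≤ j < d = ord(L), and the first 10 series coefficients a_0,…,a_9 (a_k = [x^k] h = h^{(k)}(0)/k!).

f: a_k = 4, 12, 36, 108, 324, 972, 2916, 8748, 26244, 78732, …
Change of var in L_f (x↦r) gives L₀.
h=∫₀ˣh₀: take L = L₀·Dx.
L = (3 + 12·x)·Dx + (-1 + 3·x + 6·x^2)·Dx^2  (order 2).
h: a_k = 0, 4, 6, 20, 63, 1116/5, 810, 21276/7, 23247/2, 45180, …
ICs: h(0) = 0, h′(0) = 4.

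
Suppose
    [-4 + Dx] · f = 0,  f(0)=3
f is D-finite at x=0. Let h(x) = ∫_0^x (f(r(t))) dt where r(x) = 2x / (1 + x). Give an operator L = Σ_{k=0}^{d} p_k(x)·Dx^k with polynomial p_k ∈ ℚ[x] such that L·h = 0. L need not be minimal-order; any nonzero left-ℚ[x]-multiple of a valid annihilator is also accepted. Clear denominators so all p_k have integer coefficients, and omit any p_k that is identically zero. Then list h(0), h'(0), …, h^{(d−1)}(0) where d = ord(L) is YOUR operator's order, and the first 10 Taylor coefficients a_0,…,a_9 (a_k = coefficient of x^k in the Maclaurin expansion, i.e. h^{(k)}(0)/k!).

f: a_k = 3, 12, 24, 32, 32, 128/5, 256/15, 1024/105, 512/105, 2048/945, …
L₀ from L_f via x↦r, Dx↦r'^{-1}Dx.
h=∫₀ˣh₀: take L = L₀·Dx.
L = -8·Dx + (1 + 2·x + x^2)·Dx^2  (order 2).
h: a_k = 0, 3, 12, 24, 22, 8/5, -44/5, 184/105, 403/105, -376/105, …
ICs: h(0) = 0, h′(0) = 3.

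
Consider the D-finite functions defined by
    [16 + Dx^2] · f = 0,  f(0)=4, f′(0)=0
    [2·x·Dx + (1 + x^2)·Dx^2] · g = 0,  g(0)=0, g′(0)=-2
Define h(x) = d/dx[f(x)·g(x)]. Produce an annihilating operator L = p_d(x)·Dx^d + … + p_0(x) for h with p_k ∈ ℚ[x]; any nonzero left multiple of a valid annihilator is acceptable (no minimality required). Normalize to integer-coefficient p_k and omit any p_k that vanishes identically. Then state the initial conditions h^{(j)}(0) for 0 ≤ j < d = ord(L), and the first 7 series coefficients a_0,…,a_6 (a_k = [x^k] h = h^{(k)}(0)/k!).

L = (32960 + 157056·x^2 + 319424·x^4 + 359424·x^6 + 242688·x^8 + 94208·x^10 + 16384·x^12) + (6752·x + 28736·x^3 + 49120·x^5 + 43520·x^7 + 20480·x^9 + 4096·x^11)·Dx + (3420 + 17320·x^2 + 37356·x^4 + 44272·x^6 + 30848·x^8 + 12032·x^10 + 2048·x^12)·Dx^2 + (422·x + 1796·x^3 + 3070·x^5 + 2720·x^7 + 1280·x^9 + 256·x^11)·Dx^3 + (85 + 469·x^2 + 1087·x^4 + 1363·x^6 + 980·x^8 + 384·x^10 + 64·x^12)·Dx^4  (order 4).
h: a_k = -8, 0, 200, 0, -1624/3, 0, 27688/45, …
ICs: h(0) = -8, h′(0) = 0, h′′(0) = 400, h′′′(0) = 0.

f: a_k = 4, 0, -32, 0, 128/3, 0, -1024/45, …
g: a_k = 0, -2, 0, 2/3, 0, -2/5, 0, …
Product ⇒ symmetric product L₀, ord ≤ 4.
Differentiate: ansatz ord ≤ ord L₀ ⇒ L.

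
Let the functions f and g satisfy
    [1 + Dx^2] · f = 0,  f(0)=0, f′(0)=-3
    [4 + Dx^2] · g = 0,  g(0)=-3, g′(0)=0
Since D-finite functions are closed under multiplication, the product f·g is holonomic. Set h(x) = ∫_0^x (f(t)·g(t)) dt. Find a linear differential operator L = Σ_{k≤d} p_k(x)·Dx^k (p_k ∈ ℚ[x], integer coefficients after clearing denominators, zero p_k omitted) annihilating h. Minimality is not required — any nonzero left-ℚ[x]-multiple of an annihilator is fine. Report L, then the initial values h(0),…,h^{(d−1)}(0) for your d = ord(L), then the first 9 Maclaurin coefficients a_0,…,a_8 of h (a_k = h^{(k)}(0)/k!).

f: a_k = 0, -3, 0, 1/2, 0, -1/40, 0, 1/1680, 0, …
g: a_k = -3, 0, 6, 0, -2, 0, 4/15, 0, -2/105, …
f·g: L₀ = L_f ⊗_s L_g, ord ≤ 2·2.
∫: right-multiply L₀ by Dx.
L = 9·Dx + 10·Dx^3 + Dx^5  (order 5).
h: a_k = 0, 0, 9/2, 0, -39/8, 0, 121/80, 0, -1093/4480, …
ICs: h(0) = 0, h′(0) = 0, h′′(0) = 9, h′′′(0) = 0, h′′′′(0) = -117.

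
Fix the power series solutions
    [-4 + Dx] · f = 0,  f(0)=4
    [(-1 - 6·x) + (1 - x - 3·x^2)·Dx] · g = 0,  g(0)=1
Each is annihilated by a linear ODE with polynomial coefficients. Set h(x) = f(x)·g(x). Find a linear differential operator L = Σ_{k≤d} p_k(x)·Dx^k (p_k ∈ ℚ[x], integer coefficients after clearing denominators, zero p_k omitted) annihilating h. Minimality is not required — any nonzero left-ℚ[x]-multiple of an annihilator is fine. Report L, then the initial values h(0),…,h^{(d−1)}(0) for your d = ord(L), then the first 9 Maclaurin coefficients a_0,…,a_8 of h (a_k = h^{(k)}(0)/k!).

L = (5 + 2·x - 12·x^2) + (-1 + x + 3·x^2)·Dx  (order 1).
h: a_k = 4, 20, 64, 500/3, 1204/3, 14032/15, 19460/9, 1569212/315, 722912/63, …
ICs: h(0) = 4.

f: a_k = 4, 16, 32, 128/3, 128/3, 512/15, 1024/45, 4096/315, 2048/315, …
g: a_k = 1, 1, 4, 7, 19, 40, 97, 217, 508, …
f·g: L₀ = L_f ⊗_s L_g, ord ≤ 1·1.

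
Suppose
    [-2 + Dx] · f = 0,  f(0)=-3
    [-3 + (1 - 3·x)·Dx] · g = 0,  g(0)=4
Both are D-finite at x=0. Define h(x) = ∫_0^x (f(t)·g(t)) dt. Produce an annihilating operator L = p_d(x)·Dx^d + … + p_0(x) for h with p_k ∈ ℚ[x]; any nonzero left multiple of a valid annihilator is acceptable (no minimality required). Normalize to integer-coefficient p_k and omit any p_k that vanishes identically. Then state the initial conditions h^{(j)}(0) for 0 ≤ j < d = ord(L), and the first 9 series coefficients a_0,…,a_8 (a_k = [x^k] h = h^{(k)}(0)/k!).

L = (5 - 6·x)·Dx + (-1 + 3·x)·Dx^2  (order 2).
h: a_k = 0, -12, -30, -68, -157, -1892/5, -14198/15, -51116/21, -1341803/210, …
ICs: h(0) = 0, h′(0) = -12.

f: a_k = -3, -6, -6, -4, -2, -4/5, -4/15, -8/105, -2/105, …
g: a_k = 4, 12, 36, 108, 324, 972, 2916, 8748, 26244, …
Product ⇒ symmetric product L₀, ord ≤ 1.
Integrate: L := L₀·Dx.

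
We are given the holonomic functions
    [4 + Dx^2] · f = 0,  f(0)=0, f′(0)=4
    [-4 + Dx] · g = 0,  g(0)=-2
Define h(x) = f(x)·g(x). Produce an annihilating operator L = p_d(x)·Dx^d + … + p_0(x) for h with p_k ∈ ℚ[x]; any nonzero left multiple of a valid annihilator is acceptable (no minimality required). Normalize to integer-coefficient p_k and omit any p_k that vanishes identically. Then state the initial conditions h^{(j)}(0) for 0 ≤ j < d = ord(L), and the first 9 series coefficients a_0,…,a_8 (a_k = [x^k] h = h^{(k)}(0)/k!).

L = 20 - 8·Dx + Dx^2  (order 2).
h: a_k = 0, -8, -32, -176/3, -64, -656/15, -704/45, 928/315, 128/15, …
ICs: h(0) = 0, h′(0) = -8.

f: a_k = 0, 4, 0, -8/3, 0, 8/15, 0, -16/315, 0, …
g: a_k = -2, -8, -16, -64/3, -64/3, -256/15, -512/45, -2048/315, -1024/315, …
h₀=f·g: eliminate ⇒ L₀, order ≤ 2·1.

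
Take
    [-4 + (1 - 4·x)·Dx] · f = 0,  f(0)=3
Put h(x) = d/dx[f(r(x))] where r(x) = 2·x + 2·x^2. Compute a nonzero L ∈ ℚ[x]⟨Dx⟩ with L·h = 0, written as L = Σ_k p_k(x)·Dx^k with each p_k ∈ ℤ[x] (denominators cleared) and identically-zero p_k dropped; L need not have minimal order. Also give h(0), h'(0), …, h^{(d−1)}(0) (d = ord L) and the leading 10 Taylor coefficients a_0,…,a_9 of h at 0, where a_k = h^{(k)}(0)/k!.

f: a_k = 3, 12, 48, 192, 768, 3072, 12288, 49152, 196608, 786432, …
Substitute x→r, Dx→(1/r')Dx; clear ⇒ L₀.
h=h₀': d/dx-closure on L₀ ⇒ L.
L = (18 + 48·x + 48·x^2) + (-1 + 6·x + 24·x^2 + 16·x^3)·Dx  (order 1).
h: a_k = 24, 432, 5760, 68352, 760320, 8119296, 84295680, 857309184, 8582823936, 84864860160, …
ICs: h(0) = 24.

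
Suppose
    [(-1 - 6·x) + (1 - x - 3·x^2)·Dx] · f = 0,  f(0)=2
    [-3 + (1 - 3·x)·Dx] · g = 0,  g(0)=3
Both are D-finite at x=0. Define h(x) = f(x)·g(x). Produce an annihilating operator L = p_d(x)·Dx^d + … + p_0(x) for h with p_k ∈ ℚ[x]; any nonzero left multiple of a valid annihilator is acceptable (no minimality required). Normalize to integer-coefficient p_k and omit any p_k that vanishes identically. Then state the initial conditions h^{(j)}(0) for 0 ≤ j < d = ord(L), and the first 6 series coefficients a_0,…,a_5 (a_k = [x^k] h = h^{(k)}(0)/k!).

L = (-4 + 27·x^2) + (1 - 4·x + 9·x^3)·Dx  (order 1).
h: a_k = 6, 24, 96, 330, 1104, 3552, …
ICs: h(0) = 6.

f: a_k = 2, 2, 8, 14, 38, 80, …
g: a_k = 3, 9, 27, 81, 243, 729, …
f·g: L₀ = L_f ⊗_s L_g, ord ≤ 1·1.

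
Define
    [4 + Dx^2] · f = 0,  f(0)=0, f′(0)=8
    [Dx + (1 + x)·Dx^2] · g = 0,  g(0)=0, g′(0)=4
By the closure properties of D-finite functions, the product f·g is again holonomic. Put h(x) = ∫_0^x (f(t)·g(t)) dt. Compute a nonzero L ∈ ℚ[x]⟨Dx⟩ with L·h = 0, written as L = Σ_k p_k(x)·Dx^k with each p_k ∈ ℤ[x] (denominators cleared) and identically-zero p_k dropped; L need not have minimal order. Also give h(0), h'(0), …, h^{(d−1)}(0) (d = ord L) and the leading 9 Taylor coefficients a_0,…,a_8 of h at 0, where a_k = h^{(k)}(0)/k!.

L = (168 + 864·x + 1456·x^2 + 1024·x^3 + 256·x^4)·Dx + (112 + 368·x + 384·x^2 + 128·x^3)·Dx^2 + (102 + 464·x + 744·x^2 + 512·x^3 + 128·x^4)·Dx^3 + (28 + 92·x + 96·x^2 + 32·x^3)·Dx^4 + (15 + 62·x + 95·x^2 + 64·x^3 + 16·x^4)·Dx^5  (order 5).
h: a_k = 0, 0, 0, 32/3, -4, -32/15, 4/9, 32/63, -4/15, …
ICs: h(0) = 0, h′(0) = 0, h′′(0) = 0, h′′′(0) = 64, h′′′′(0) = -96.

f: a_k = 0, 8, 0, -16/3, 0, 16/15, 0, -32/315, 0, …
g: a_k = 0, 4, -2, 4/3, -1, 4/5, -2/3, 4/7, -1/2, …
h₀=f·g: eliminate ⇒ L₀, order ≤ 2·2.
h=∫₀ˣh₀: take L = L₀·Dx.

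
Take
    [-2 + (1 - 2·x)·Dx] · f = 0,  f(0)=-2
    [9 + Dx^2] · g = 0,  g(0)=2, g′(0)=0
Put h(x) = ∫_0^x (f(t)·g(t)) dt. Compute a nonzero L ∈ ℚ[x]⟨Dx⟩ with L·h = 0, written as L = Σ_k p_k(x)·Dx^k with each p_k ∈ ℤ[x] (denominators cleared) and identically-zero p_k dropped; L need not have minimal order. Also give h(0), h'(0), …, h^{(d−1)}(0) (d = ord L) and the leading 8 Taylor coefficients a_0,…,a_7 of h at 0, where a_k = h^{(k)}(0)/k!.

f: a_k = -2, -4, -8, -16, -32, -64, -128, -256, …
g: a_k = 2, 0, -9, 0, 27/4, 0, -81/40, 0, …
Sym-product of L_f,L_g gives L₀ (≤ ord 2).
h=∫₀ˣh₀: take L = L₀·Dx.
L = (-9 + 18·x)·Dx + 4·Dx^2 + (-1 + 2·x)·Dx^3  (order 3).
h: a_k = 0, -4, -4, 2/3, 1, -11/10, -11/6, -359/140, …
ICs: h(0) = 0, h′(0) = -4, h′′(0) = -8.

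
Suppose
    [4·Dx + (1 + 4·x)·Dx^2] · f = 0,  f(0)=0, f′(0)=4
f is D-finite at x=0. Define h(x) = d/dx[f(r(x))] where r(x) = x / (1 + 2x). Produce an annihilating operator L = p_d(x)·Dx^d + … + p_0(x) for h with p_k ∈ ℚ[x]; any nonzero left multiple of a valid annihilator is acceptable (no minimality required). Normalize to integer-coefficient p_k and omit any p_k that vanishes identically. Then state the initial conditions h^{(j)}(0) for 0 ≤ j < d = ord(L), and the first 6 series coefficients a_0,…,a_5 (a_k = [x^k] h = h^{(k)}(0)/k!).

L = (8 + 24·x) + (1 + 8·x + 12·x^2)·Dx  (order 1).
h: a_k = 4, -32, 208, -1280, 7744, -46592, …
ICs: h(0) = 4.

f: a_k = 0, 4, -8, 64/3, -64, 1024/5, …
Change of var in L_f (x↦r) gives L₀.
Differentiate: ansatz ord ≤ ord L₀ ⇒ L.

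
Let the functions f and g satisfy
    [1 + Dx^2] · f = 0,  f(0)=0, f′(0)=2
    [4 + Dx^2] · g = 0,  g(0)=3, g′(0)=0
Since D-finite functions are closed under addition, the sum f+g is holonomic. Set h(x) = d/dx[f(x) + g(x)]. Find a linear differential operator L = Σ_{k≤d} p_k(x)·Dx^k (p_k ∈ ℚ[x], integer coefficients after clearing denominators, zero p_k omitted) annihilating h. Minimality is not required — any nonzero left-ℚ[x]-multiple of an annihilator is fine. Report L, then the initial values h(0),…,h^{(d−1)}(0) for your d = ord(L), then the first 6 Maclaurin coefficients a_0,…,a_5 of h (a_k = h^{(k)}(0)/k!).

f: a_k = 0, 2, 0, -1/3, 0, 1/60, …
g: a_k = 3, 0, -6, 0, 2, 0, …
Weyl lclm of L_f,L_g ⇒ L₀ (ord ≤ 4).
Derive L from L₀ (diff closure).
L = 4 + 5·Dx^2 + Dx^4  (order 4).
h: a_k = 2, -12, -1, 8, 1/12, -8/5, …
ICs: h(0) = 2, h′(0) = -12, h′′(0) = -2, h′′′(0) = 48.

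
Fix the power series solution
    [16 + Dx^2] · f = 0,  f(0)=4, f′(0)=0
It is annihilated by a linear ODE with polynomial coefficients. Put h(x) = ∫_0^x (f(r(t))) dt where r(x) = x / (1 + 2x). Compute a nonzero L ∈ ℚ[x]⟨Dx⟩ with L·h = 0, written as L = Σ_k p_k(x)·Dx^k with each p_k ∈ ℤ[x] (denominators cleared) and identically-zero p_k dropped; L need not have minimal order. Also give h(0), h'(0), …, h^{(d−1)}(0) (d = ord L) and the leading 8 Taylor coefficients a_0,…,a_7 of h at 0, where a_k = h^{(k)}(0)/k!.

L = 16·Dx + (4 + 24·x + 48·x^2 + 32·x^3)·Dx^2 + (1 + 8·x + 24·x^2 + 32·x^3 + 16·x^4)·Dx^3  (order 3).
h: a_k = 0, 4, 0, -32/3, 32, -1024/15, 1024/9, -5632/45, …
ICs: h(0) = 0, h′(0) = 4, h′′(0) = 0.

f: a_k = 4, 0, -32, 0, 128/3, 0, -1024/45, 0, …
L₀ from L_f via x↦r, Dx↦r'^{-1}Dx.
h=∫₀ˣh₀: take L = L₀·Dx.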